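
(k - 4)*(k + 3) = k^2 - k - 12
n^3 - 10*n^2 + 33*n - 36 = (n - 4)*(n - 3)^2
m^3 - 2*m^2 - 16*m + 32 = (m - 4)*(m - 2)*(m + 4)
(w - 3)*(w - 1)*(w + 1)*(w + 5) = w^4 + 2*w^3 - 16*w^2 - 2*w + 15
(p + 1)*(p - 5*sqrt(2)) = p^2 - 5*sqrt(2)*p + p - 5*sqrt(2)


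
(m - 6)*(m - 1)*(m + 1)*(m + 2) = m^4 - 4*m^3 - 13*m^2 + 4*m + 12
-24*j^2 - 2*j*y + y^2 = (-6*j + y)*(4*j + y)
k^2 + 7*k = k*(k + 7)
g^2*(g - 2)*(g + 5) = g^4 + 3*g^3 - 10*g^2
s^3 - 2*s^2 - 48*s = s*(s - 8)*(s + 6)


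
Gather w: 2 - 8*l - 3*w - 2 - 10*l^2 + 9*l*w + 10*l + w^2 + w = -10*l^2 + 2*l + w^2 + w*(9*l - 2)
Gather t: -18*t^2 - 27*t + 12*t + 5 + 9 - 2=-18*t^2 - 15*t + 12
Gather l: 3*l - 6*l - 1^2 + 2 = 1 - 3*l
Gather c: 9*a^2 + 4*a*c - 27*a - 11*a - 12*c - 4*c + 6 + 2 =9*a^2 - 38*a + c*(4*a - 16) + 8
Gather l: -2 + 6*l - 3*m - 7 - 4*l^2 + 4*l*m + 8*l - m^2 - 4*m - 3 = -4*l^2 + l*(4*m + 14) - m^2 - 7*m - 12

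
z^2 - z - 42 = (z - 7)*(z + 6)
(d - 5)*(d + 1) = d^2 - 4*d - 5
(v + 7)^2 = v^2 + 14*v + 49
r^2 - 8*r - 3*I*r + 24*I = (r - 8)*(r - 3*I)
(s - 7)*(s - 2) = s^2 - 9*s + 14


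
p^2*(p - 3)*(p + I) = p^4 - 3*p^3 + I*p^3 - 3*I*p^2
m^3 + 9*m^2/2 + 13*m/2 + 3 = (m + 1)*(m + 3/2)*(m + 2)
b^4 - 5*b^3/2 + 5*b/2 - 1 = (b - 2)*(b - 1)*(b - 1/2)*(b + 1)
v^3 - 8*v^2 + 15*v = v*(v - 5)*(v - 3)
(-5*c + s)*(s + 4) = -5*c*s - 20*c + s^2 + 4*s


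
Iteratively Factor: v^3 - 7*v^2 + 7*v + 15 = (v - 5)*(v^2 - 2*v - 3) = (v - 5)*(v + 1)*(v - 3)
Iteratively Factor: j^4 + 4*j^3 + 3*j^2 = (j + 1)*(j^3 + 3*j^2) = j*(j + 1)*(j^2 + 3*j) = j^2*(j + 1)*(j + 3)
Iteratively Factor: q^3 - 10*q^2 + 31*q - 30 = (q - 2)*(q^2 - 8*q + 15) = (q - 3)*(q - 2)*(q - 5)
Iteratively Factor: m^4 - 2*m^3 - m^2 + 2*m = (m + 1)*(m^3 - 3*m^2 + 2*m) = (m - 1)*(m + 1)*(m^2 - 2*m) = m*(m - 1)*(m + 1)*(m - 2)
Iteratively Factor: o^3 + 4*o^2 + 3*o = (o)*(o^2 + 4*o + 3) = o*(o + 1)*(o + 3)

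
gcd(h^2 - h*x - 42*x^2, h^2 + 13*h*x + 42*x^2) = h + 6*x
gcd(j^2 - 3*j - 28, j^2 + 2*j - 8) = j + 4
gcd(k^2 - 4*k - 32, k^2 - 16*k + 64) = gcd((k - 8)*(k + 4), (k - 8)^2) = k - 8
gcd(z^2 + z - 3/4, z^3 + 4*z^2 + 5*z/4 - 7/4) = z - 1/2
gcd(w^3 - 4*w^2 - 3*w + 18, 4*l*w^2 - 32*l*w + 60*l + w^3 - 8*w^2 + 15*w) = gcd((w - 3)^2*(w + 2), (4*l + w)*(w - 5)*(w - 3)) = w - 3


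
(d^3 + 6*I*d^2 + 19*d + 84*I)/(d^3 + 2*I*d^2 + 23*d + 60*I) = (d^2 + 3*I*d + 28)/(d^2 - I*d + 20)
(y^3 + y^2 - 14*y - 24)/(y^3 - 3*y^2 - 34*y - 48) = (y - 4)/(y - 8)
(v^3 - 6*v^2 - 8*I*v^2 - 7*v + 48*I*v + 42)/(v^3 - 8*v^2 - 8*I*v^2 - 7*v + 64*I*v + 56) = (v - 6)/(v - 8)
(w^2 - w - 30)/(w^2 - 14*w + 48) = (w + 5)/(w - 8)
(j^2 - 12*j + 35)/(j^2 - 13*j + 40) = (j - 7)/(j - 8)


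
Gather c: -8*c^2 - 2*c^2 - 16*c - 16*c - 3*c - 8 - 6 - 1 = -10*c^2 - 35*c - 15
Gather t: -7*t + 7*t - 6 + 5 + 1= 0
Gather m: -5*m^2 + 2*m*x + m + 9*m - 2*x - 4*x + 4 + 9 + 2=-5*m^2 + m*(2*x + 10) - 6*x + 15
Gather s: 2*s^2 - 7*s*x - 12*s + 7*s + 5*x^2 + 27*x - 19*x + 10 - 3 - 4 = 2*s^2 + s*(-7*x - 5) + 5*x^2 + 8*x + 3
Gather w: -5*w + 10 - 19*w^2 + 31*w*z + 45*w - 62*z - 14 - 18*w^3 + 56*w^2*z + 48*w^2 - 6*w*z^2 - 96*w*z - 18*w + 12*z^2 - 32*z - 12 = -18*w^3 + w^2*(56*z + 29) + w*(-6*z^2 - 65*z + 22) + 12*z^2 - 94*z - 16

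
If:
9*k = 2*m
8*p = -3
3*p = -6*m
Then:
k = 1/24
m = 3/16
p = -3/8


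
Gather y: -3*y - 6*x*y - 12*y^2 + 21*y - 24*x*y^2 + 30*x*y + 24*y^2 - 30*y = y^2*(12 - 24*x) + y*(24*x - 12)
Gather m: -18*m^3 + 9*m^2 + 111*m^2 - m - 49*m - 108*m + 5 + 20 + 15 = -18*m^3 + 120*m^2 - 158*m + 40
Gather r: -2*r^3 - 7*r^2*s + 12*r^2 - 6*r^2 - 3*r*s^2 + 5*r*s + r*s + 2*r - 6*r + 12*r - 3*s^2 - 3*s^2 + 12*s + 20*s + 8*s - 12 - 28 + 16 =-2*r^3 + r^2*(6 - 7*s) + r*(-3*s^2 + 6*s + 8) - 6*s^2 + 40*s - 24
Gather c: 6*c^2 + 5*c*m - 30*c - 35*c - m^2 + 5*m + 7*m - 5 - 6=6*c^2 + c*(5*m - 65) - m^2 + 12*m - 11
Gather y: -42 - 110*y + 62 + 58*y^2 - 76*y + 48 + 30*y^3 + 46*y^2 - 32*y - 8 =30*y^3 + 104*y^2 - 218*y + 60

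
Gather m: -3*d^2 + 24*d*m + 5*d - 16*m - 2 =-3*d^2 + 5*d + m*(24*d - 16) - 2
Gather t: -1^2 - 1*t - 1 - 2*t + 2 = -3*t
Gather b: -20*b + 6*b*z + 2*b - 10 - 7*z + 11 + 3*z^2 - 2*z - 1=b*(6*z - 18) + 3*z^2 - 9*z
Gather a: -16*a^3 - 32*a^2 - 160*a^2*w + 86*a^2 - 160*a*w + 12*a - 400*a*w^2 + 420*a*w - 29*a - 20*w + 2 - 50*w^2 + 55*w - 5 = -16*a^3 + a^2*(54 - 160*w) + a*(-400*w^2 + 260*w - 17) - 50*w^2 + 35*w - 3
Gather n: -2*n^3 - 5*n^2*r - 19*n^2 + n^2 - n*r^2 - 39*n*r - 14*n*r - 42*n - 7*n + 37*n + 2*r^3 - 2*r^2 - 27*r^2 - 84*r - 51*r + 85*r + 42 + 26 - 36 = -2*n^3 + n^2*(-5*r - 18) + n*(-r^2 - 53*r - 12) + 2*r^3 - 29*r^2 - 50*r + 32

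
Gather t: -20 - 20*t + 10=-20*t - 10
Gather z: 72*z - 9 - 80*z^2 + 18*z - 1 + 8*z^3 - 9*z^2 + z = 8*z^3 - 89*z^2 + 91*z - 10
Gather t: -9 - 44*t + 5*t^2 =5*t^2 - 44*t - 9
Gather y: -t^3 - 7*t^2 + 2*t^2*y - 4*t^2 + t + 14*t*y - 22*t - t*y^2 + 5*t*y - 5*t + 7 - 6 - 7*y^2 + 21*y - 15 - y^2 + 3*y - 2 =-t^3 - 11*t^2 - 26*t + y^2*(-t - 8) + y*(2*t^2 + 19*t + 24) - 16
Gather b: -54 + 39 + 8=-7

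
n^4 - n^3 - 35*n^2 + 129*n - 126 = (n - 3)^2*(n - 2)*(n + 7)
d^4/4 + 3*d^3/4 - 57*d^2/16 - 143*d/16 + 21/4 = (d/4 + 1)*(d - 7/2)*(d - 1/2)*(d + 3)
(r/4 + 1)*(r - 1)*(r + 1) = r^3/4 + r^2 - r/4 - 1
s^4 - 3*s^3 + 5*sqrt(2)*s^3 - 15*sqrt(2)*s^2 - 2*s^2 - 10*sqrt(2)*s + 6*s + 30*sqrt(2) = (s - 3)*(s - sqrt(2))*(s + sqrt(2))*(s + 5*sqrt(2))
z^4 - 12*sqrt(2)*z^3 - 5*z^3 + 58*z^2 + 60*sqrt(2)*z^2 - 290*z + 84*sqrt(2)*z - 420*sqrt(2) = (z - 5)*(z - 7*sqrt(2))*(z - 6*sqrt(2))*(z + sqrt(2))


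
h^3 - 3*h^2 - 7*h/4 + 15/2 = (h - 5/2)*(h - 2)*(h + 3/2)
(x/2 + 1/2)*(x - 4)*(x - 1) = x^3/2 - 2*x^2 - x/2 + 2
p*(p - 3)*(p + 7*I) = p^3 - 3*p^2 + 7*I*p^2 - 21*I*p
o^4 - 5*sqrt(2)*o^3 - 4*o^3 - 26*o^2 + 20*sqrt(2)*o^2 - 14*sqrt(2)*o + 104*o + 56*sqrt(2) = (o - 4)*(o - 7*sqrt(2))*(o + sqrt(2))^2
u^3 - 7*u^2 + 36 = (u - 6)*(u - 3)*(u + 2)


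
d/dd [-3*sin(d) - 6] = -3*cos(d)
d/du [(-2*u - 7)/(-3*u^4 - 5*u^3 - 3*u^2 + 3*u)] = (-18*u^4 - 104*u^3 - 111*u^2 - 42*u + 21)/(u^2*(9*u^6 + 30*u^5 + 43*u^4 + 12*u^3 - 21*u^2 - 18*u + 9))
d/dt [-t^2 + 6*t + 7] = 6 - 2*t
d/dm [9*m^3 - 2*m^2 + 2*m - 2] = 27*m^2 - 4*m + 2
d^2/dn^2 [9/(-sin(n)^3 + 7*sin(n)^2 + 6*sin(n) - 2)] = 9*(9*sin(n)^5 - 86*sin(n)^4 + 258*sin(n)^3 - 38*sin(n)^2 - 128*sin(n) - 100)/((sin(n) + 1)^2*(sin(n)^2 - 8*sin(n) + 2)^3)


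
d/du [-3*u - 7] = -3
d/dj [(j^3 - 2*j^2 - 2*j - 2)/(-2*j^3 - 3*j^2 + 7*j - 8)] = (-7*j^4 + 6*j^3 - 56*j^2 + 20*j + 30)/(4*j^6 + 12*j^5 - 19*j^4 - 10*j^3 + 97*j^2 - 112*j + 64)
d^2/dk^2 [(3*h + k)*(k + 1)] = 2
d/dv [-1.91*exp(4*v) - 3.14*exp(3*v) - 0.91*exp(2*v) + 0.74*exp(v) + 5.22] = (-7.64*exp(3*v) - 9.42*exp(2*v) - 1.82*exp(v) + 0.74)*exp(v)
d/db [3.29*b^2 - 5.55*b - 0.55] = 6.58*b - 5.55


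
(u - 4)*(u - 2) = u^2 - 6*u + 8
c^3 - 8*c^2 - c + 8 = (c - 8)*(c - 1)*(c + 1)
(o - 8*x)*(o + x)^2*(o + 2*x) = o^4 - 4*o^3*x - 27*o^2*x^2 - 38*o*x^3 - 16*x^4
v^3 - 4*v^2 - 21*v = v*(v - 7)*(v + 3)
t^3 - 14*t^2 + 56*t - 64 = (t - 8)*(t - 4)*(t - 2)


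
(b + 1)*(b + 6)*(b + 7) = b^3 + 14*b^2 + 55*b + 42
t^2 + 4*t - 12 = (t - 2)*(t + 6)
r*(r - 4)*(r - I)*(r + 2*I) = r^4 - 4*r^3 + I*r^3 + 2*r^2 - 4*I*r^2 - 8*r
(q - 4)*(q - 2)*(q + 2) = q^3 - 4*q^2 - 4*q + 16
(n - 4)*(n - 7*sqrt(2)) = n^2 - 7*sqrt(2)*n - 4*n + 28*sqrt(2)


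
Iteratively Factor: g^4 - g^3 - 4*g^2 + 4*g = (g - 1)*(g^3 - 4*g) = (g - 1)*(g + 2)*(g^2 - 2*g) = g*(g - 1)*(g + 2)*(g - 2)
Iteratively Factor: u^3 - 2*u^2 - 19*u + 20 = (u + 4)*(u^2 - 6*u + 5) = (u - 1)*(u + 4)*(u - 5)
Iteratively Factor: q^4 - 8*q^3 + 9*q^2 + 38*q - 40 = (q - 5)*(q^3 - 3*q^2 - 6*q + 8) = (q - 5)*(q - 4)*(q^2 + q - 2) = (q - 5)*(q - 4)*(q - 1)*(q + 2)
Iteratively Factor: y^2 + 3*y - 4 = (y + 4)*(y - 1)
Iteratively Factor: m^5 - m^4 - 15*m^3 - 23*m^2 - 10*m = (m + 1)*(m^4 - 2*m^3 - 13*m^2 - 10*m) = (m - 5)*(m + 1)*(m^3 + 3*m^2 + 2*m) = (m - 5)*(m + 1)*(m + 2)*(m^2 + m) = m*(m - 5)*(m + 1)*(m + 2)*(m + 1)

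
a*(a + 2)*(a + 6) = a^3 + 8*a^2 + 12*a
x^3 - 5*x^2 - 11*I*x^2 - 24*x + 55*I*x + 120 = (x - 5)*(x - 8*I)*(x - 3*I)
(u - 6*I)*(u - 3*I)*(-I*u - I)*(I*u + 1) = u^4 + u^3 - 10*I*u^3 - 27*u^2 - 10*I*u^2 - 27*u + 18*I*u + 18*I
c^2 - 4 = (c - 2)*(c + 2)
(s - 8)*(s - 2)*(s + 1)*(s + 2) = s^4 - 7*s^3 - 12*s^2 + 28*s + 32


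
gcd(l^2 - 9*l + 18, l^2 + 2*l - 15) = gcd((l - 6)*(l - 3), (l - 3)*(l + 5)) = l - 3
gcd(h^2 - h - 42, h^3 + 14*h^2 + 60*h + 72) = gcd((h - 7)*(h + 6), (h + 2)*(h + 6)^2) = h + 6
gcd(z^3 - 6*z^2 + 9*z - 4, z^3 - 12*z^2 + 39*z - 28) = z^2 - 5*z + 4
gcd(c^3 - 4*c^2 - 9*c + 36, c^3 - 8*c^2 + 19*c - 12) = c^2 - 7*c + 12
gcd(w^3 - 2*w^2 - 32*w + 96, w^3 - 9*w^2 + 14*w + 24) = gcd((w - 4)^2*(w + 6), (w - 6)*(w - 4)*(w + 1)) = w - 4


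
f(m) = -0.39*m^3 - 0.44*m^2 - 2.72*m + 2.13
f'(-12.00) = -160.64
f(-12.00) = 645.33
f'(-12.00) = -160.64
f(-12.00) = 645.33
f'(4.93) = -35.50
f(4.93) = -68.70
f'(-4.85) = -25.97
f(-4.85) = 49.46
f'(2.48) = -12.10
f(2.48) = -13.27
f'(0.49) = -3.43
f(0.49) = 0.65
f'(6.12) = -51.93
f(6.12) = -120.39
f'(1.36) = -6.08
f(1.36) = -3.36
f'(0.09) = -2.81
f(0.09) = 1.88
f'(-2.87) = -9.83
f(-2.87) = 15.53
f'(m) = -1.17*m^2 - 0.88*m - 2.72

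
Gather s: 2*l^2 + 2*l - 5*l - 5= 2*l^2 - 3*l - 5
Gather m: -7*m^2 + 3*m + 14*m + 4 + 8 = -7*m^2 + 17*m + 12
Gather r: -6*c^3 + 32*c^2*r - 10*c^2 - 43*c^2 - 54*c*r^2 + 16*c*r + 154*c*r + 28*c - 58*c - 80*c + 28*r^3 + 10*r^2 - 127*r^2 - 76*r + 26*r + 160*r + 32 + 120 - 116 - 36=-6*c^3 - 53*c^2 - 110*c + 28*r^3 + r^2*(-54*c - 117) + r*(32*c^2 + 170*c + 110)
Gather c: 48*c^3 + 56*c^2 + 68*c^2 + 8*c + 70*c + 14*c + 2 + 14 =48*c^3 + 124*c^2 + 92*c + 16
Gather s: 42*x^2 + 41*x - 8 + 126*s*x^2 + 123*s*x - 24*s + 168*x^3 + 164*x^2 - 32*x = s*(126*x^2 + 123*x - 24) + 168*x^3 + 206*x^2 + 9*x - 8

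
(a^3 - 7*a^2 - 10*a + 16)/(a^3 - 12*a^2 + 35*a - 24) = (a + 2)/(a - 3)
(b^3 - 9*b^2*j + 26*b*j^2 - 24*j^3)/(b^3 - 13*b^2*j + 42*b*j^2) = (b^3 - 9*b^2*j + 26*b*j^2 - 24*j^3)/(b*(b^2 - 13*b*j + 42*j^2))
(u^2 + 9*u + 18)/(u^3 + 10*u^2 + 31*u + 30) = (u + 6)/(u^2 + 7*u + 10)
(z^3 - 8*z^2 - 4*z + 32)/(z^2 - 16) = (z^3 - 8*z^2 - 4*z + 32)/(z^2 - 16)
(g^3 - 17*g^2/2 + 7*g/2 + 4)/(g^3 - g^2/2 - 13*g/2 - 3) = (g^2 - 9*g + 8)/(g^2 - g - 6)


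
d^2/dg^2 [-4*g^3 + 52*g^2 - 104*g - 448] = 104 - 24*g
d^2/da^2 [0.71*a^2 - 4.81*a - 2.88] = 1.42000000000000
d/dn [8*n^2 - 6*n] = 16*n - 6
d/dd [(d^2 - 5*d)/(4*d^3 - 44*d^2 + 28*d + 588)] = (-d^3 + 3*d^2 - 27*d + 105)/(4*(d^5 - 15*d^4 + 30*d^3 + 350*d^2 - 735*d - 3087))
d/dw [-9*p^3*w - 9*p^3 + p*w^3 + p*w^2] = p*(-9*p^2 + 3*w^2 + 2*w)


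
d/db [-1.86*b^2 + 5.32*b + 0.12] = 5.32 - 3.72*b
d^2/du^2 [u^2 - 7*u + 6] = 2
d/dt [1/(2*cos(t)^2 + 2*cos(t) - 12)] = (2*cos(t) + 1)*sin(t)/(2*(cos(t)^2 + cos(t) - 6)^2)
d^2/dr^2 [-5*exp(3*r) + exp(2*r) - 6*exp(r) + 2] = (-45*exp(2*r) + 4*exp(r) - 6)*exp(r)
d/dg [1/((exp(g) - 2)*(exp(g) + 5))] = (-2*exp(g) - 3)*exp(g)/(exp(4*g) + 6*exp(3*g) - 11*exp(2*g) - 60*exp(g) + 100)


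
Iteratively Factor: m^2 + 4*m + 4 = (m + 2)*(m + 2)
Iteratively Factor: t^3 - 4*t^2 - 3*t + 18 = (t + 2)*(t^2 - 6*t + 9) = (t - 3)*(t + 2)*(t - 3)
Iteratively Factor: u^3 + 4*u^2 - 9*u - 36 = (u + 3)*(u^2 + u - 12) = (u + 3)*(u + 4)*(u - 3)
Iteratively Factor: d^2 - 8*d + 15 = (d - 5)*(d - 3)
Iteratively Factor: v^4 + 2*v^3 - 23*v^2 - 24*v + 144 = (v - 3)*(v^3 + 5*v^2 - 8*v - 48) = (v - 3)^2*(v^2 + 8*v + 16) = (v - 3)^2*(v + 4)*(v + 4)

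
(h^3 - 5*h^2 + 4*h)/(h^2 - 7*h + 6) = h*(h - 4)/(h - 6)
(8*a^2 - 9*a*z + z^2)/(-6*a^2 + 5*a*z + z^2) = (-8*a + z)/(6*a + z)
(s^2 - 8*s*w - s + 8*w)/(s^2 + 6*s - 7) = (s - 8*w)/(s + 7)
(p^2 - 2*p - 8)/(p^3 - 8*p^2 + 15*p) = (p^2 - 2*p - 8)/(p*(p^2 - 8*p + 15))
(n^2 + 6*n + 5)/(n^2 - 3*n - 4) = (n + 5)/(n - 4)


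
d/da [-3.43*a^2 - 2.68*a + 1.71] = -6.86*a - 2.68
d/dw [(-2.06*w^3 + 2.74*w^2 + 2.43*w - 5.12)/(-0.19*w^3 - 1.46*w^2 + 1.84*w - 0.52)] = (-2.22044604925031e-16*w^5 + 3.5282*w^4 - 6.6574*w^3 + 8.8846*w^2 - 17.8*w + 8.1572)/(0.0361*w^6 + 0.5548*w^5 + 1.4324*w^4 - 5.1752*w^3 + 4.904*w^2 - 1.9136*w + 0.2704)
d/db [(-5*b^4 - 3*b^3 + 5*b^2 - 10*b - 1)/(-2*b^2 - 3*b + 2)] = (20*b^5 + 51*b^4 - 22*b^3 - 53*b^2 + 16*b - 23)/(4*b^4 + 12*b^3 + b^2 - 12*b + 4)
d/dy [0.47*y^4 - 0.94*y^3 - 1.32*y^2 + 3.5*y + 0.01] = 1.88*y^3 - 2.82*y^2 - 2.64*y + 3.5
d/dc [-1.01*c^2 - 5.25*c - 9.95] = -2.02*c - 5.25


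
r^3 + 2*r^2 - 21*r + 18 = (r - 3)*(r - 1)*(r + 6)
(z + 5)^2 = z^2 + 10*z + 25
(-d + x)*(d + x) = -d^2 + x^2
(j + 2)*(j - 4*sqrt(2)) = j^2 - 4*sqrt(2)*j + 2*j - 8*sqrt(2)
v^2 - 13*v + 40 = (v - 8)*(v - 5)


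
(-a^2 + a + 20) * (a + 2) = -a^3 - a^2 + 22*a + 40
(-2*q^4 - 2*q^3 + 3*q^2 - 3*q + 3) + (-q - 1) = -2*q^4 - 2*q^3 + 3*q^2 - 4*q + 2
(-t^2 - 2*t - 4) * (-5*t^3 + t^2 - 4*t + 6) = 5*t^5 + 9*t^4 + 22*t^3 - 2*t^2 + 4*t - 24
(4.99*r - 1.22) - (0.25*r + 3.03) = 4.74*r - 4.25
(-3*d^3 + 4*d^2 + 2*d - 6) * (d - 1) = -3*d^4 + 7*d^3 - 2*d^2 - 8*d + 6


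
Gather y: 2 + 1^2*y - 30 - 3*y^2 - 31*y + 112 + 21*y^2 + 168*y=18*y^2 + 138*y + 84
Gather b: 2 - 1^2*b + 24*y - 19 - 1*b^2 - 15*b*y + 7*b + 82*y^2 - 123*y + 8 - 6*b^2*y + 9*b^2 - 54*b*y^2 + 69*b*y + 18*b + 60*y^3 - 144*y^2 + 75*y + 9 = b^2*(8 - 6*y) + b*(-54*y^2 + 54*y + 24) + 60*y^3 - 62*y^2 - 24*y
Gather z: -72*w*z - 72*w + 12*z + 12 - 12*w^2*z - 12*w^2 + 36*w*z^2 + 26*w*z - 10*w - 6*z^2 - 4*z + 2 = -12*w^2 - 82*w + z^2*(36*w - 6) + z*(-12*w^2 - 46*w + 8) + 14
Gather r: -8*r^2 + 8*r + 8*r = -8*r^2 + 16*r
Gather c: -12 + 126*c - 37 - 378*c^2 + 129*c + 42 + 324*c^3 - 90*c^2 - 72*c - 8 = 324*c^3 - 468*c^2 + 183*c - 15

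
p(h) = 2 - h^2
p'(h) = -2*h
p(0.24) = 1.94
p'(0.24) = -0.48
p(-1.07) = 0.86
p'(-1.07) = 2.14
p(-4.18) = -15.47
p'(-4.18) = 8.36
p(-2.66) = -5.08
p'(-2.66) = 5.32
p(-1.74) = -1.03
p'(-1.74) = 3.48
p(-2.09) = -2.37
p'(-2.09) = 4.18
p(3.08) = -7.49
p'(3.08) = -6.16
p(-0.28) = 1.92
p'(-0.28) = 0.56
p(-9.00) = -79.00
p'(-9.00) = 18.00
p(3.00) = -7.00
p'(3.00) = -6.00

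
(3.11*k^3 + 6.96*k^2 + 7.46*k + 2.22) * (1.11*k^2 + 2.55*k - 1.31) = 3.4521*k^5 + 15.6561*k^4 + 21.9545*k^3 + 12.3696*k^2 - 4.1116*k - 2.9082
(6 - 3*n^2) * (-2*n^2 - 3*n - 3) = 6*n^4 + 9*n^3 - 3*n^2 - 18*n - 18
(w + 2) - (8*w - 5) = 7 - 7*w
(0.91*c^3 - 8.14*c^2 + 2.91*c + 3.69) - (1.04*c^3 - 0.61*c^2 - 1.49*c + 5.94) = -0.13*c^3 - 7.53*c^2 + 4.4*c - 2.25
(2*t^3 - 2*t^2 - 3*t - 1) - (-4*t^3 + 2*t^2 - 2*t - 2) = 6*t^3 - 4*t^2 - t + 1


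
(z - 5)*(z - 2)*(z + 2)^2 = z^4 - 3*z^3 - 14*z^2 + 12*z + 40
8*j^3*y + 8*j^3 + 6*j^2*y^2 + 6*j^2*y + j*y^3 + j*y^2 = (2*j + y)*(4*j + y)*(j*y + j)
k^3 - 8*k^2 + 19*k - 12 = (k - 4)*(k - 3)*(k - 1)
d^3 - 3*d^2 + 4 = (d - 2)^2*(d + 1)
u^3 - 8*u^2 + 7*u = u*(u - 7)*(u - 1)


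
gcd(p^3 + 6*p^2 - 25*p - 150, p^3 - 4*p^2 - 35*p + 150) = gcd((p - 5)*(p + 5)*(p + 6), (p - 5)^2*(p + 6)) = p^2 + p - 30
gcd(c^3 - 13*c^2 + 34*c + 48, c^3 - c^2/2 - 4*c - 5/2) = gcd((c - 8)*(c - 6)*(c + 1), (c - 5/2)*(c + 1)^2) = c + 1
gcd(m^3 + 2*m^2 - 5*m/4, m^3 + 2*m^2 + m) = m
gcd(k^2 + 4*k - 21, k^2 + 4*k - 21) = k^2 + 4*k - 21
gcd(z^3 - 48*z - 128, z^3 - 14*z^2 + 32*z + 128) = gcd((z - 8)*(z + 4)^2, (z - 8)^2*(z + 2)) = z - 8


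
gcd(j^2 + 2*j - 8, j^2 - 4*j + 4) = j - 2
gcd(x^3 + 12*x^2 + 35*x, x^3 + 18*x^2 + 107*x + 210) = x^2 + 12*x + 35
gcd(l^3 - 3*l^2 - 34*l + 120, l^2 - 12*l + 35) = l - 5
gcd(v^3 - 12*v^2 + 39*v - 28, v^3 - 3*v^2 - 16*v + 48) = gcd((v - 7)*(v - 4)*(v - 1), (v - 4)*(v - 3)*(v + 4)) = v - 4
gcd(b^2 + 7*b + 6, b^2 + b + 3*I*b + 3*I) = b + 1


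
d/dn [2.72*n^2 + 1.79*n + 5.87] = 5.44*n + 1.79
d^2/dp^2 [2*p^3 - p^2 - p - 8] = 12*p - 2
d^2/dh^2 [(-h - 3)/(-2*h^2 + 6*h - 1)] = 4*(-3*h*(2*h^2 - 6*h + 1) + 2*(h + 3)*(2*h - 3)^2)/(2*h^2 - 6*h + 1)^3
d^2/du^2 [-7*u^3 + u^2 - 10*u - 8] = 2 - 42*u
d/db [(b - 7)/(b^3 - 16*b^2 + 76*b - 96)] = (b^3 - 16*b^2 + 76*b - (b - 7)*(3*b^2 - 32*b + 76) - 96)/(b^3 - 16*b^2 + 76*b - 96)^2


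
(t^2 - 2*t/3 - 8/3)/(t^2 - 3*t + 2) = (t + 4/3)/(t - 1)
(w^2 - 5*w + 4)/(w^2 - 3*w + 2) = (w - 4)/(w - 2)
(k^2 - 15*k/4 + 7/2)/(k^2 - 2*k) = (k - 7/4)/k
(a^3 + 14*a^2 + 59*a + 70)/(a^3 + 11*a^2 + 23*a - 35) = (a + 2)/(a - 1)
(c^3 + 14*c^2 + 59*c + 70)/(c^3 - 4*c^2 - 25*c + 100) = (c^2 + 9*c + 14)/(c^2 - 9*c + 20)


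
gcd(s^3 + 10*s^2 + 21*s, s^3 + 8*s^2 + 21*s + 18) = s + 3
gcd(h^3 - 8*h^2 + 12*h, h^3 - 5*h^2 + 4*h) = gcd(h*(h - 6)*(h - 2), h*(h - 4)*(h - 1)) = h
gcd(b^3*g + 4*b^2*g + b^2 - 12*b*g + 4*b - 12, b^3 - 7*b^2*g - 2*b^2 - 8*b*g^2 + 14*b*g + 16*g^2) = b - 2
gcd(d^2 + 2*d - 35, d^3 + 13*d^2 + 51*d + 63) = d + 7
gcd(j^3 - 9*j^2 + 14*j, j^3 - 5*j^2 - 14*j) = j^2 - 7*j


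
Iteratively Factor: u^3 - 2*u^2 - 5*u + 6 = (u + 2)*(u^2 - 4*u + 3) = (u - 3)*(u + 2)*(u - 1)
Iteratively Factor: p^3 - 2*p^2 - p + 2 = (p - 1)*(p^2 - p - 2) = (p - 1)*(p + 1)*(p - 2)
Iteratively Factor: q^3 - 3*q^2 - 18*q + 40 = (q - 2)*(q^2 - q - 20) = (q - 5)*(q - 2)*(q + 4)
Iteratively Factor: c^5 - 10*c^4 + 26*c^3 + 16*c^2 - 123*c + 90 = (c + 2)*(c^4 - 12*c^3 + 50*c^2 - 84*c + 45) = (c - 3)*(c + 2)*(c^3 - 9*c^2 + 23*c - 15) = (c - 5)*(c - 3)*(c + 2)*(c^2 - 4*c + 3) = (c - 5)*(c - 3)^2*(c + 2)*(c - 1)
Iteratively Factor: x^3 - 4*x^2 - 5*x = (x + 1)*(x^2 - 5*x) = (x - 5)*(x + 1)*(x)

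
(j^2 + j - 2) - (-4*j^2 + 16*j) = 5*j^2 - 15*j - 2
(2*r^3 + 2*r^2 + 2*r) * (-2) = -4*r^3 - 4*r^2 - 4*r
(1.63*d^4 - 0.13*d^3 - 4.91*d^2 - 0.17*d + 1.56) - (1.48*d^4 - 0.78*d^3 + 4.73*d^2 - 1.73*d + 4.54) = 0.15*d^4 + 0.65*d^3 - 9.64*d^2 + 1.56*d - 2.98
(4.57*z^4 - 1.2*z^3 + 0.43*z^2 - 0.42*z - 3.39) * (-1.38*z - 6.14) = -6.3066*z^5 - 26.4038*z^4 + 6.7746*z^3 - 2.0606*z^2 + 7.257*z + 20.8146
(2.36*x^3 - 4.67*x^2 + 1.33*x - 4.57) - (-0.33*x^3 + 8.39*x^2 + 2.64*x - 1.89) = 2.69*x^3 - 13.06*x^2 - 1.31*x - 2.68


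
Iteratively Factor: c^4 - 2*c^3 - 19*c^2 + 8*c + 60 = (c - 5)*(c^3 + 3*c^2 - 4*c - 12) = (c - 5)*(c + 3)*(c^2 - 4) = (c - 5)*(c + 2)*(c + 3)*(c - 2)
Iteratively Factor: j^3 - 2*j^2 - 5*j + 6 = (j + 2)*(j^2 - 4*j + 3) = (j - 1)*(j + 2)*(j - 3)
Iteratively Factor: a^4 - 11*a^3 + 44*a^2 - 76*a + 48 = (a - 3)*(a^3 - 8*a^2 + 20*a - 16) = (a - 3)*(a - 2)*(a^2 - 6*a + 8) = (a - 3)*(a - 2)^2*(a - 4)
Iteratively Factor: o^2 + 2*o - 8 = (o + 4)*(o - 2)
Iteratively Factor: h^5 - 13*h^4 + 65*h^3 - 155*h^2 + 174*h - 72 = (h - 3)*(h^4 - 10*h^3 + 35*h^2 - 50*h + 24) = (h - 3)*(h - 1)*(h^3 - 9*h^2 + 26*h - 24) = (h - 3)*(h - 2)*(h - 1)*(h^2 - 7*h + 12) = (h - 3)^2*(h - 2)*(h - 1)*(h - 4)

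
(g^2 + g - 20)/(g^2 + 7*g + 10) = (g - 4)/(g + 2)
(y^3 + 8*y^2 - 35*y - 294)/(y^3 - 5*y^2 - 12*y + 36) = (y^2 + 14*y + 49)/(y^2 + y - 6)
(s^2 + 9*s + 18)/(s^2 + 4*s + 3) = (s + 6)/(s + 1)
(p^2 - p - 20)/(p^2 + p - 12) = (p - 5)/(p - 3)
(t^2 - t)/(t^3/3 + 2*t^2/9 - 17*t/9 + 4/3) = 9*t/(3*t^2 + 5*t - 12)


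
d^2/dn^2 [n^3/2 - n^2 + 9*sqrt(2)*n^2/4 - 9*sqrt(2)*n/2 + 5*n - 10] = 3*n - 2 + 9*sqrt(2)/2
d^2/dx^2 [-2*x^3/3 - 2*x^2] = -4*x - 4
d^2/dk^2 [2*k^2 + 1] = 4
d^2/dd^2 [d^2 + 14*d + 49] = 2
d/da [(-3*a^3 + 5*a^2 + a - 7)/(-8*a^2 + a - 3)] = 2*(12*a^4 - 3*a^3 + 20*a^2 - 71*a + 2)/(64*a^4 - 16*a^3 + 49*a^2 - 6*a + 9)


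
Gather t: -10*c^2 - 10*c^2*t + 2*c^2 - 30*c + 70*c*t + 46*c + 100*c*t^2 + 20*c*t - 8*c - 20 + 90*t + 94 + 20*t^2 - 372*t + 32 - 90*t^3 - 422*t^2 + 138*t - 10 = -8*c^2 + 8*c - 90*t^3 + t^2*(100*c - 402) + t*(-10*c^2 + 90*c - 144) + 96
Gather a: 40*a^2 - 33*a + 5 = 40*a^2 - 33*a + 5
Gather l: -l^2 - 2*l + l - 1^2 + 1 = -l^2 - l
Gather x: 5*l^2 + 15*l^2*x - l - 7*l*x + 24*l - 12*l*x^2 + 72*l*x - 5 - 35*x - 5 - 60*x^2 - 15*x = 5*l^2 + 23*l + x^2*(-12*l - 60) + x*(15*l^2 + 65*l - 50) - 10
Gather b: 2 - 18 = -16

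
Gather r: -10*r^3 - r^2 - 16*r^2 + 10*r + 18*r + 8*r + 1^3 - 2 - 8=-10*r^3 - 17*r^2 + 36*r - 9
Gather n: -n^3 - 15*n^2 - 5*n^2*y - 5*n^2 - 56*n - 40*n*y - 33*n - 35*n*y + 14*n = -n^3 + n^2*(-5*y - 20) + n*(-75*y - 75)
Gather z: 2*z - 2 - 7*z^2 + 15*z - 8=-7*z^2 + 17*z - 10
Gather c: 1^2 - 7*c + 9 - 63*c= 10 - 70*c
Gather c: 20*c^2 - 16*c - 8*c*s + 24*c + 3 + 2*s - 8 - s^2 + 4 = 20*c^2 + c*(8 - 8*s) - s^2 + 2*s - 1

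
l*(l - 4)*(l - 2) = l^3 - 6*l^2 + 8*l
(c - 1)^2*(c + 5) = c^3 + 3*c^2 - 9*c + 5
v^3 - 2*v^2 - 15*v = v*(v - 5)*(v + 3)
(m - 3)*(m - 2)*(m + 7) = m^3 + 2*m^2 - 29*m + 42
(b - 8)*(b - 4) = b^2 - 12*b + 32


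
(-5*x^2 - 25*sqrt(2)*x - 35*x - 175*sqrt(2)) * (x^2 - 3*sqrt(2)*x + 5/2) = -5*x^4 - 35*x^3 - 10*sqrt(2)*x^3 - 70*sqrt(2)*x^2 + 275*x^2/2 - 125*sqrt(2)*x/2 + 1925*x/2 - 875*sqrt(2)/2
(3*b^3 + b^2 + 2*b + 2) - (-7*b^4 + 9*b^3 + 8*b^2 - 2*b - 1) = 7*b^4 - 6*b^3 - 7*b^2 + 4*b + 3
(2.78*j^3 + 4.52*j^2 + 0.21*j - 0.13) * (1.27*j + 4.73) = 3.5306*j^4 + 18.8898*j^3 + 21.6463*j^2 + 0.8282*j - 0.6149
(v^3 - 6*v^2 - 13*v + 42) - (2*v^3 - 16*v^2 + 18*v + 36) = -v^3 + 10*v^2 - 31*v + 6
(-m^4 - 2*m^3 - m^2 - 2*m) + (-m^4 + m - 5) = -2*m^4 - 2*m^3 - m^2 - m - 5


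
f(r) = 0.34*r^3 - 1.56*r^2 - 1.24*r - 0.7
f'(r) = 1.02*r^2 - 3.12*r - 1.24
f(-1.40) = -2.95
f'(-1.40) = 5.13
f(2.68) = -8.68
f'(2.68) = -2.28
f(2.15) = -7.20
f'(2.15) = -3.23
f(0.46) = -1.57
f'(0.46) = -2.46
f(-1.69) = -4.70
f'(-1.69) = 6.95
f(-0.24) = -0.50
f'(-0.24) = -0.43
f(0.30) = -1.20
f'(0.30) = -2.08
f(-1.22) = -2.13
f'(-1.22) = 4.08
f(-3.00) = -20.20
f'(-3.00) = 17.30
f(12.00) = 347.30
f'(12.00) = 108.20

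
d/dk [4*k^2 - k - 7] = 8*k - 1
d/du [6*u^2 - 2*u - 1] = 12*u - 2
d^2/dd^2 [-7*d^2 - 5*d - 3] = -14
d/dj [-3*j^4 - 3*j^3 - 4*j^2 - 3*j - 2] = -12*j^3 - 9*j^2 - 8*j - 3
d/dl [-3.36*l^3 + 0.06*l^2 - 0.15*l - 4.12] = -10.08*l^2 + 0.12*l - 0.15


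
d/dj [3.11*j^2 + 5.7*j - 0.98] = 6.22*j + 5.7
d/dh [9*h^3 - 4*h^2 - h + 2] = 27*h^2 - 8*h - 1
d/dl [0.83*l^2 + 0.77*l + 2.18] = 1.66*l + 0.77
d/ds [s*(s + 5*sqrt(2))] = 2*s + 5*sqrt(2)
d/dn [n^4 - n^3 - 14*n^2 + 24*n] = 4*n^3 - 3*n^2 - 28*n + 24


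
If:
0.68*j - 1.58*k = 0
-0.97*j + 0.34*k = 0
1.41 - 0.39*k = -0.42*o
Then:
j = 0.00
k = 0.00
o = -3.36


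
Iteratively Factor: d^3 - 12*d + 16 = (d + 4)*(d^2 - 4*d + 4) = (d - 2)*(d + 4)*(d - 2)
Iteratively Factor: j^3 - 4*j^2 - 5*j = (j - 5)*(j^2 + j) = j*(j - 5)*(j + 1)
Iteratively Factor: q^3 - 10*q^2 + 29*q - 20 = (q - 5)*(q^2 - 5*q + 4) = (q - 5)*(q - 4)*(q - 1)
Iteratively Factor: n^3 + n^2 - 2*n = (n - 1)*(n^2 + 2*n) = (n - 1)*(n + 2)*(n)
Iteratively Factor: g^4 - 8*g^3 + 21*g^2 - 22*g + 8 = (g - 4)*(g^3 - 4*g^2 + 5*g - 2) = (g - 4)*(g - 1)*(g^2 - 3*g + 2) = (g - 4)*(g - 1)^2*(g - 2)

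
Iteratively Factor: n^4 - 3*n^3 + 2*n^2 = (n - 1)*(n^3 - 2*n^2) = n*(n - 1)*(n^2 - 2*n) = n^2*(n - 1)*(n - 2)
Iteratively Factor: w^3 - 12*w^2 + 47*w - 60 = (w - 5)*(w^2 - 7*w + 12) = (w - 5)*(w - 3)*(w - 4)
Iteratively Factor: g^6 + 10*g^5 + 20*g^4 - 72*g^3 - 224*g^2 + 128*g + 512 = (g - 2)*(g^5 + 12*g^4 + 44*g^3 + 16*g^2 - 192*g - 256) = (g - 2)*(g + 4)*(g^4 + 8*g^3 + 12*g^2 - 32*g - 64) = (g - 2)*(g + 4)^2*(g^3 + 4*g^2 - 4*g - 16) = (g - 2)*(g + 4)^3*(g^2 - 4) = (g - 2)*(g + 2)*(g + 4)^3*(g - 2)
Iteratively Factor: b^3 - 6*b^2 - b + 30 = (b - 3)*(b^2 - 3*b - 10) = (b - 3)*(b + 2)*(b - 5)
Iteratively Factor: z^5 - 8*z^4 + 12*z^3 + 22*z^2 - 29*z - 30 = (z - 3)*(z^4 - 5*z^3 - 3*z^2 + 13*z + 10) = (z - 5)*(z - 3)*(z^3 - 3*z - 2) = (z - 5)*(z - 3)*(z + 1)*(z^2 - z - 2) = (z - 5)*(z - 3)*(z - 2)*(z + 1)*(z + 1)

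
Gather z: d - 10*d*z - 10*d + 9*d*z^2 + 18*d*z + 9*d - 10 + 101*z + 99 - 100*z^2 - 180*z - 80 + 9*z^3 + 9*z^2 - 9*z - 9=9*z^3 + z^2*(9*d - 91) + z*(8*d - 88)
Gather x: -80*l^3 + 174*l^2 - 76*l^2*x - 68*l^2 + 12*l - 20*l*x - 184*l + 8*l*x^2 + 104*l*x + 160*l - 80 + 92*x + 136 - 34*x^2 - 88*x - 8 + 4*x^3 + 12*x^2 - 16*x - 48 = -80*l^3 + 106*l^2 - 12*l + 4*x^3 + x^2*(8*l - 22) + x*(-76*l^2 + 84*l - 12)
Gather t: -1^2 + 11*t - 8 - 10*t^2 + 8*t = -10*t^2 + 19*t - 9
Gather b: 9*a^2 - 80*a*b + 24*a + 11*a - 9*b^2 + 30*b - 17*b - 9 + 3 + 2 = 9*a^2 + 35*a - 9*b^2 + b*(13 - 80*a) - 4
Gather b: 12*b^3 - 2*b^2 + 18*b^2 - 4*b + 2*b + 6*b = 12*b^3 + 16*b^2 + 4*b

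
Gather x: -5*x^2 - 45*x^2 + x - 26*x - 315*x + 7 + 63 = -50*x^2 - 340*x + 70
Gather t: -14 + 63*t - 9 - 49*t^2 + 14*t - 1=-49*t^2 + 77*t - 24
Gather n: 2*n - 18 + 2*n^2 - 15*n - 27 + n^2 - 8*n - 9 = 3*n^2 - 21*n - 54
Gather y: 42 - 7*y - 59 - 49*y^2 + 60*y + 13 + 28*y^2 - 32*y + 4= -21*y^2 + 21*y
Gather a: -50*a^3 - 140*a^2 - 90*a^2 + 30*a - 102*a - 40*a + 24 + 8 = -50*a^3 - 230*a^2 - 112*a + 32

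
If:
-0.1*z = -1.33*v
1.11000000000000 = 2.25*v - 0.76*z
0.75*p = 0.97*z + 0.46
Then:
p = -1.82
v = -0.14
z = -1.88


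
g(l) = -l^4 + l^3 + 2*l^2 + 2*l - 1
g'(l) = -4*l^3 + 3*l^2 + 4*l + 2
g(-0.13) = -1.23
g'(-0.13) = 1.54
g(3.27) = -52.45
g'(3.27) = -92.70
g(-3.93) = -277.21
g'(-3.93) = 275.41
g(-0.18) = -1.30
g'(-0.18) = 1.40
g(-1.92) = -18.13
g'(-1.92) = 33.69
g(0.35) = -0.03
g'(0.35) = 3.60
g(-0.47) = -1.65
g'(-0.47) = 1.20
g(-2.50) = -48.19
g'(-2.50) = 73.25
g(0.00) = -1.00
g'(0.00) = 2.00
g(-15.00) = -53581.00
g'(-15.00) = 14117.00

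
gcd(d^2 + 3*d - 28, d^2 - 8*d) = 1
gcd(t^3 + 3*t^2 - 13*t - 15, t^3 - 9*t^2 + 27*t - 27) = t - 3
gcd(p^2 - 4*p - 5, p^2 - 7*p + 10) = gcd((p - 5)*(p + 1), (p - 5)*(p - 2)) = p - 5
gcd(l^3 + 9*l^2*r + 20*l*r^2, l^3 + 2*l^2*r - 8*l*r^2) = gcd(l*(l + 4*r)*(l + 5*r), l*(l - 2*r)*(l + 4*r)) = l^2 + 4*l*r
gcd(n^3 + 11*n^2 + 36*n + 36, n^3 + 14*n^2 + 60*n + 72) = n^2 + 8*n + 12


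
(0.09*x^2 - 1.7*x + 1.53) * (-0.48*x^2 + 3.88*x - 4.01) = -0.0432*x^4 + 1.1652*x^3 - 7.6913*x^2 + 12.7534*x - 6.1353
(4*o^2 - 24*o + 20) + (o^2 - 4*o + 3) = 5*o^2 - 28*o + 23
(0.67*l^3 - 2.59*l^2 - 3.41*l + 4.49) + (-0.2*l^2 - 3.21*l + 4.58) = 0.67*l^3 - 2.79*l^2 - 6.62*l + 9.07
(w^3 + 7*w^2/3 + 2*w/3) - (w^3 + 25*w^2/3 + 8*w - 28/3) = -6*w^2 - 22*w/3 + 28/3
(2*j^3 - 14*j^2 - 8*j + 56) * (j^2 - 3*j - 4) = 2*j^5 - 20*j^4 + 26*j^3 + 136*j^2 - 136*j - 224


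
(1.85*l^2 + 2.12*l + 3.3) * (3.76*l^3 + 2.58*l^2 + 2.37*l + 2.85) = 6.956*l^5 + 12.7442*l^4 + 22.2621*l^3 + 18.8109*l^2 + 13.863*l + 9.405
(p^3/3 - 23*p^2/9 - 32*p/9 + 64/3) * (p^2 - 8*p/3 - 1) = p^5/3 - 31*p^4/9 + 79*p^3/27 + 901*p^2/27 - 160*p/3 - 64/3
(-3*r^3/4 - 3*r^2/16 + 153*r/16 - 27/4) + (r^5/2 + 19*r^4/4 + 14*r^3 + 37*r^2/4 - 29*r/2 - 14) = r^5/2 + 19*r^4/4 + 53*r^3/4 + 145*r^2/16 - 79*r/16 - 83/4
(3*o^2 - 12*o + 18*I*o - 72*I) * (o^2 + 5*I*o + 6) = 3*o^4 - 12*o^3 + 33*I*o^3 - 72*o^2 - 132*I*o^2 + 288*o + 108*I*o - 432*I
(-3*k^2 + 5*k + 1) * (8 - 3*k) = 9*k^3 - 39*k^2 + 37*k + 8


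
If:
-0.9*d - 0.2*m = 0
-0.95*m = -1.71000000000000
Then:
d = -0.40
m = 1.80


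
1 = 1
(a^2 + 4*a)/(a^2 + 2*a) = (a + 4)/(a + 2)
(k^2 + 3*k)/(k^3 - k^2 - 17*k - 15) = k/(k^2 - 4*k - 5)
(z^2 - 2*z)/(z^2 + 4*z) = (z - 2)/(z + 4)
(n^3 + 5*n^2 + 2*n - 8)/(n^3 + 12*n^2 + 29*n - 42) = (n^2 + 6*n + 8)/(n^2 + 13*n + 42)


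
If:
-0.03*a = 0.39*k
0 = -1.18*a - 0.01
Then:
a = -0.01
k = 0.00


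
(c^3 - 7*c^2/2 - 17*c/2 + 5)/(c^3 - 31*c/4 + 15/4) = 2*(c^2 - 3*c - 10)/(2*c^2 + c - 15)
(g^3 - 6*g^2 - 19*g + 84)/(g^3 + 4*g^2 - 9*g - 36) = (g - 7)/(g + 3)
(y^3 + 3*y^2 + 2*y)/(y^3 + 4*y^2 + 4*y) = (y + 1)/(y + 2)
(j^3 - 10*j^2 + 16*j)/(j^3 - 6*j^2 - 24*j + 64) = j/(j + 4)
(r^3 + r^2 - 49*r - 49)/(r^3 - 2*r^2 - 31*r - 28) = (r + 7)/(r + 4)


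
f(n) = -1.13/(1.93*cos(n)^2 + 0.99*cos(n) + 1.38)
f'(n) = -1.13*(3.86*sin(n)*cos(n) + 0.99*sin(n))/(1.93*cos(n)^2 + 0.99*cos(n) + 1.38)^2 = -(4.3618*cos(n) + 1.1187)*sin(n)/(1.93*cos(n)^2 + 0.99*cos(n) + 1.38)^2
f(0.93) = -0.42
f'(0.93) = -0.42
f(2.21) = -0.77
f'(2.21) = 0.55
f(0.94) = -0.43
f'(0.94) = -0.43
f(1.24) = -0.59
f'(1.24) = -0.66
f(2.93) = -0.50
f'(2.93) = 0.13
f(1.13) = -0.52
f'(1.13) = -0.58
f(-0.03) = -0.26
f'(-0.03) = 0.01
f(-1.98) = -0.87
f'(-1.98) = -0.34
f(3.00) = -0.49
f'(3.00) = 0.09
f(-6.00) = -0.27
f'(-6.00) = -0.09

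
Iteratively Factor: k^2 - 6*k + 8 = (k - 2)*(k - 4)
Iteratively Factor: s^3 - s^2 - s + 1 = (s + 1)*(s^2 - 2*s + 1) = (s - 1)*(s + 1)*(s - 1)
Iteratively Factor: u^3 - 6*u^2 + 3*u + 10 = (u - 2)*(u^2 - 4*u - 5) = (u - 2)*(u + 1)*(u - 5)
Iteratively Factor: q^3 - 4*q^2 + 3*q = (q - 3)*(q^2 - q) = q*(q - 3)*(q - 1)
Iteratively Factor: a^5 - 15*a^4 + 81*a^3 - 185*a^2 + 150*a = (a)*(a^4 - 15*a^3 + 81*a^2 - 185*a + 150) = a*(a - 5)*(a^3 - 10*a^2 + 31*a - 30) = a*(a - 5)*(a - 2)*(a^2 - 8*a + 15) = a*(a - 5)*(a - 3)*(a - 2)*(a - 5)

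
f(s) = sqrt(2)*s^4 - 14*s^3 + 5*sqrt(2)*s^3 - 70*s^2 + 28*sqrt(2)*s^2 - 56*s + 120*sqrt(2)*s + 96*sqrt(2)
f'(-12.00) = -11924.99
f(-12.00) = 35691.73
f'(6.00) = 222.44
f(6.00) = 59.70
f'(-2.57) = 36.65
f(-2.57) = -177.95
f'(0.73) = 60.44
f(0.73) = 200.27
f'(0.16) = 103.47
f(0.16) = 153.15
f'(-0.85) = 146.90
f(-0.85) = 22.14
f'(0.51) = 78.04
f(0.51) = 185.02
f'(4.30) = -82.34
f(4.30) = -4.84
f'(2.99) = -102.72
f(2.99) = 131.76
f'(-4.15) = -396.27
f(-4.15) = 55.00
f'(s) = 4*sqrt(2)*s^3 - 42*s^2 + 15*sqrt(2)*s^2 - 140*s + 56*sqrt(2)*s - 56 + 120*sqrt(2)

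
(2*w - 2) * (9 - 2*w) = -4*w^2 + 22*w - 18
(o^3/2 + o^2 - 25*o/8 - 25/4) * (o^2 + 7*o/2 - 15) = o^5/2 + 11*o^4/4 - 57*o^3/8 - 515*o^2/16 + 25*o + 375/4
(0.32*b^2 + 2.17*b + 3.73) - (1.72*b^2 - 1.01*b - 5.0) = -1.4*b^2 + 3.18*b + 8.73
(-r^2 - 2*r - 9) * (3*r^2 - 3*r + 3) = -3*r^4 - 3*r^3 - 24*r^2 + 21*r - 27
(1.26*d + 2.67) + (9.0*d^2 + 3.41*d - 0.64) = 9.0*d^2 + 4.67*d + 2.03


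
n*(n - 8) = n^2 - 8*n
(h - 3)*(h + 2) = h^2 - h - 6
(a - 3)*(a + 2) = a^2 - a - 6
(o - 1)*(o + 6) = o^2 + 5*o - 6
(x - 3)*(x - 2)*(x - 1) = x^3 - 6*x^2 + 11*x - 6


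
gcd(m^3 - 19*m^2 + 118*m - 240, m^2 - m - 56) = m - 8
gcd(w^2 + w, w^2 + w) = w^2 + w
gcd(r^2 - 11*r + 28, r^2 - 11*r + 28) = r^2 - 11*r + 28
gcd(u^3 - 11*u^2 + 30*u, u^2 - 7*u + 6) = u - 6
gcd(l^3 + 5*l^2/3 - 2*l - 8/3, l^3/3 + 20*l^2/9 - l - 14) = 1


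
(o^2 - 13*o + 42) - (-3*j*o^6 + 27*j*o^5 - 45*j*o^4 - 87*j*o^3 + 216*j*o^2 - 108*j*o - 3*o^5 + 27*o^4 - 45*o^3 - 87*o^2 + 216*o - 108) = 3*j*o^6 - 27*j*o^5 + 45*j*o^4 + 87*j*o^3 - 216*j*o^2 + 108*j*o + 3*o^5 - 27*o^4 + 45*o^3 + 88*o^2 - 229*o + 150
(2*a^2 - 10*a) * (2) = 4*a^2 - 20*a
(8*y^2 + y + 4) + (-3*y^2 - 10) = 5*y^2 + y - 6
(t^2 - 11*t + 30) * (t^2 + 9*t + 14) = t^4 - 2*t^3 - 55*t^2 + 116*t + 420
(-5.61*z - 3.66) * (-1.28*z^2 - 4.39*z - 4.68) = 7.1808*z^3 + 29.3127*z^2 + 42.3222*z + 17.1288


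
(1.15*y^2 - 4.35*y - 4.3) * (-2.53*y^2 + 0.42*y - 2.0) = -2.9095*y^4 + 11.4885*y^3 + 6.752*y^2 + 6.894*y + 8.6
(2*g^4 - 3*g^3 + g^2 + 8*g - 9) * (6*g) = 12*g^5 - 18*g^4 + 6*g^3 + 48*g^2 - 54*g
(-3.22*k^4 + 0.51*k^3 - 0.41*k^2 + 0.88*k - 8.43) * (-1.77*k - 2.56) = 5.6994*k^5 + 7.3405*k^4 - 0.5799*k^3 - 0.508*k^2 + 12.6683*k + 21.5808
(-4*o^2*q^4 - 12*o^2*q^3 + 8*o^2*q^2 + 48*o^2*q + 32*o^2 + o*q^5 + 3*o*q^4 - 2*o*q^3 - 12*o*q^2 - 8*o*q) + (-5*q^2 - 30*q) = -4*o^2*q^4 - 12*o^2*q^3 + 8*o^2*q^2 + 48*o^2*q + 32*o^2 + o*q^5 + 3*o*q^4 - 2*o*q^3 - 12*o*q^2 - 8*o*q - 5*q^2 - 30*q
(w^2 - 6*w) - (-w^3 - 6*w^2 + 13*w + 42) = w^3 + 7*w^2 - 19*w - 42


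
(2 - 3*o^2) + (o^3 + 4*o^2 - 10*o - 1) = o^3 + o^2 - 10*o + 1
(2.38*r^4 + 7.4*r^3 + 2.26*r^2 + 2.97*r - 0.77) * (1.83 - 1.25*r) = -2.975*r^5 - 4.8946*r^4 + 10.717*r^3 + 0.423299999999999*r^2 + 6.3976*r - 1.4091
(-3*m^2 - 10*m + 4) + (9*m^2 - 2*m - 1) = 6*m^2 - 12*m + 3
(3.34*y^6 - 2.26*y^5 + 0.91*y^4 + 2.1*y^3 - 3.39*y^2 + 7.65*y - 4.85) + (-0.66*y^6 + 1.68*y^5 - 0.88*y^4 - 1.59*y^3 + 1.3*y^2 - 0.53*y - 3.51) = 2.68*y^6 - 0.58*y^5 + 0.03*y^4 + 0.51*y^3 - 2.09*y^2 + 7.12*y - 8.36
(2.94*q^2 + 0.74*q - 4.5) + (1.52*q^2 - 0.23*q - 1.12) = 4.46*q^2 + 0.51*q - 5.62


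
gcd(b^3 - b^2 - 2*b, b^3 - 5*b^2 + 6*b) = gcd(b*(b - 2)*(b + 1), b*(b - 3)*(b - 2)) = b^2 - 2*b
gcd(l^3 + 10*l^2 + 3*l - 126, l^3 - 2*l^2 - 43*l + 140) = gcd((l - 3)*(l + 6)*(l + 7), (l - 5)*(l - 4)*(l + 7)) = l + 7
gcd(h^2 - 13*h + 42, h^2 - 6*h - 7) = h - 7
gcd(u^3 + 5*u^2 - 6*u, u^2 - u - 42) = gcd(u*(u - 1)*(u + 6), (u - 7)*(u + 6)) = u + 6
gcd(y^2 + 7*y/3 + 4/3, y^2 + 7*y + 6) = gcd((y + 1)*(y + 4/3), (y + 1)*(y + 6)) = y + 1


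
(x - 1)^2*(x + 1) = x^3 - x^2 - x + 1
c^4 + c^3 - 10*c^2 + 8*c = c*(c - 2)*(c - 1)*(c + 4)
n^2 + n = n*(n + 1)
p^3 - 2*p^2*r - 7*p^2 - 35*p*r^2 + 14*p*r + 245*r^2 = (p - 7)*(p - 7*r)*(p + 5*r)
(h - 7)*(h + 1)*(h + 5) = h^3 - h^2 - 37*h - 35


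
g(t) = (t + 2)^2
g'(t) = 2*t + 4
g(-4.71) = 7.34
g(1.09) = 9.55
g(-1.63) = 0.14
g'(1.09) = 6.18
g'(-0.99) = 2.02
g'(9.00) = 22.00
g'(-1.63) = 0.74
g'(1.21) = 6.42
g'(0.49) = 4.98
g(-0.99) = 1.02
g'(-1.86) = 0.28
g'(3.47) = 10.94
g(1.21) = 10.30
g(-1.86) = 0.02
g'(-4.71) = -5.42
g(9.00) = 121.00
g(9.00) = 121.00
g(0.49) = 6.20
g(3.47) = 29.92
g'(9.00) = 22.00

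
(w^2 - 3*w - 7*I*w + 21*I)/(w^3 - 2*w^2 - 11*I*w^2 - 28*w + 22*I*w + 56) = (w - 3)/(w^2 + w*(-2 - 4*I) + 8*I)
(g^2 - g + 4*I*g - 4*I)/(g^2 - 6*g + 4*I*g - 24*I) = (g - 1)/(g - 6)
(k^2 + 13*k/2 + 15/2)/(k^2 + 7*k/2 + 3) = (k + 5)/(k + 2)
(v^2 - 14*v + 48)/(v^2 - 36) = (v - 8)/(v + 6)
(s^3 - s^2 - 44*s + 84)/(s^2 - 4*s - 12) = (s^2 + 5*s - 14)/(s + 2)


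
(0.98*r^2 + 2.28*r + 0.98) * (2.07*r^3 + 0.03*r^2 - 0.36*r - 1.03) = 2.0286*r^5 + 4.749*r^4 + 1.7442*r^3 - 1.8008*r^2 - 2.7012*r - 1.0094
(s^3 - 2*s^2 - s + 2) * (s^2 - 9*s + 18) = s^5 - 11*s^4 + 35*s^3 - 25*s^2 - 36*s + 36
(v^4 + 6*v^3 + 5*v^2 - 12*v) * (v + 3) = v^5 + 9*v^4 + 23*v^3 + 3*v^2 - 36*v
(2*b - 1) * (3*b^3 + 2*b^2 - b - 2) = 6*b^4 + b^3 - 4*b^2 - 3*b + 2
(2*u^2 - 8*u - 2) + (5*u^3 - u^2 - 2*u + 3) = 5*u^3 + u^2 - 10*u + 1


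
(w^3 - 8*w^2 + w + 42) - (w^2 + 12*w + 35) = w^3 - 9*w^2 - 11*w + 7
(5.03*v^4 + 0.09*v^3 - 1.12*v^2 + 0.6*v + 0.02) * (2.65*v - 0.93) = 13.3295*v^5 - 4.4394*v^4 - 3.0517*v^3 + 2.6316*v^2 - 0.505*v - 0.0186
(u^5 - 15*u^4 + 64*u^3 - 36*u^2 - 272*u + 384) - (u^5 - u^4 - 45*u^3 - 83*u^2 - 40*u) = -14*u^4 + 109*u^3 + 47*u^2 - 232*u + 384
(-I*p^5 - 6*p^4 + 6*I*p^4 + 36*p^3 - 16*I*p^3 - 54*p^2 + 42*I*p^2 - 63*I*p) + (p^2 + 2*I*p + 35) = -I*p^5 - 6*p^4 + 6*I*p^4 + 36*p^3 - 16*I*p^3 - 53*p^2 + 42*I*p^2 - 61*I*p + 35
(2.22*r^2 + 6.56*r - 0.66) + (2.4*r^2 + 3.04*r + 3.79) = 4.62*r^2 + 9.6*r + 3.13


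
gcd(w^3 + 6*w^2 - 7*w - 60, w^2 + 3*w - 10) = w + 5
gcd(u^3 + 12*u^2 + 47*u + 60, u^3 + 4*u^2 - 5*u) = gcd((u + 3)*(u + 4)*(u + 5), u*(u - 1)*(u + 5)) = u + 5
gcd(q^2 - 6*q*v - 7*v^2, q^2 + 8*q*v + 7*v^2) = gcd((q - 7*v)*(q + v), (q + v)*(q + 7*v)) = q + v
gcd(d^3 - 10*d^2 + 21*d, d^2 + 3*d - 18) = d - 3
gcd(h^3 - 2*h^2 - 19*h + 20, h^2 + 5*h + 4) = h + 4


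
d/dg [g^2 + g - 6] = 2*g + 1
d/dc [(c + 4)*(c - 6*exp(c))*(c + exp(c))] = (c + 4)*(c - 6*exp(c))*(exp(c) + 1) - (c + 4)*(c + exp(c))*(6*exp(c) - 1) + (c - 6*exp(c))*(c + exp(c))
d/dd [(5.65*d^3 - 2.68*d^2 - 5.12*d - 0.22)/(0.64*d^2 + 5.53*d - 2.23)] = (3.616*d^4 + 62.489*d^3 - 49.3421*d^2 + 12.2344*d + 12.6342)/(0.4096*d^4 + 7.0784*d^3 + 27.7265*d^2 - 24.6638*d + 4.9729)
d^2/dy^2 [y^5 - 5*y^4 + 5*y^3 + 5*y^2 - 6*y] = 20*y^3 - 60*y^2 + 30*y + 10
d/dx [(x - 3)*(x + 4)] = 2*x + 1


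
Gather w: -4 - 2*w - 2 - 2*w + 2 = -4*w - 4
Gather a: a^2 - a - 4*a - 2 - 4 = a^2 - 5*a - 6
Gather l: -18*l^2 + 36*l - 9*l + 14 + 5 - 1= -18*l^2 + 27*l + 18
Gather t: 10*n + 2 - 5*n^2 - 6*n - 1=-5*n^2 + 4*n + 1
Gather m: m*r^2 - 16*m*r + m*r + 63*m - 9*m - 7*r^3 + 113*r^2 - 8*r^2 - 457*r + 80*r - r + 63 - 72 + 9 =m*(r^2 - 15*r + 54) - 7*r^3 + 105*r^2 - 378*r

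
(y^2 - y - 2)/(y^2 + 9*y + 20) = (y^2 - y - 2)/(y^2 + 9*y + 20)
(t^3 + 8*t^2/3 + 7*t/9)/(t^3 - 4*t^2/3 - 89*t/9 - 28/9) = t/(t - 4)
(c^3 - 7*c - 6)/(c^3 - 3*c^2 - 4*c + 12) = (c + 1)/(c - 2)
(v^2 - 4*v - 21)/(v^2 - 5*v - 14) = (v + 3)/(v + 2)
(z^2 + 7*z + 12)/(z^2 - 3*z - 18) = (z + 4)/(z - 6)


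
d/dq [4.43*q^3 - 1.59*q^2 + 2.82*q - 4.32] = 13.29*q^2 - 3.18*q + 2.82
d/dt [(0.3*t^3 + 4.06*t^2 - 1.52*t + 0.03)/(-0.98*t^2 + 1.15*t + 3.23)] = (-0.294*t^4 + 0.69*t^3 + 6.0864*t^2 + 26.2864*t - 4.9441)/(0.9604*t^4 - 2.254*t^3 - 5.0083*t^2 + 7.429*t + 10.4329)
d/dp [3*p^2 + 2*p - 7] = 6*p + 2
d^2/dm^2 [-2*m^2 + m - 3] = -4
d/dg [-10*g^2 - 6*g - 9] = -20*g - 6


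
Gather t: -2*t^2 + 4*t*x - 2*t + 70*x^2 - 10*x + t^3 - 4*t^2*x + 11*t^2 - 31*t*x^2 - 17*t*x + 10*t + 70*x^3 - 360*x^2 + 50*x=t^3 + t^2*(9 - 4*x) + t*(-31*x^2 - 13*x + 8) + 70*x^3 - 290*x^2 + 40*x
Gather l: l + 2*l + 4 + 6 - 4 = 3*l + 6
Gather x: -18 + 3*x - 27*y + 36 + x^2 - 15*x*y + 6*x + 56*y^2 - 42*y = x^2 + x*(9 - 15*y) + 56*y^2 - 69*y + 18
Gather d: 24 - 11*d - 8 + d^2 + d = d^2 - 10*d + 16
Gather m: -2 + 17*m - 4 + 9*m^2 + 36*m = 9*m^2 + 53*m - 6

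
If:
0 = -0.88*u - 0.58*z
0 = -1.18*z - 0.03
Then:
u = 0.02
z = -0.03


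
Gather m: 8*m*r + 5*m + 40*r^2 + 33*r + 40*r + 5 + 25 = m*(8*r + 5) + 40*r^2 + 73*r + 30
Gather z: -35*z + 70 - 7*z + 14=84 - 42*z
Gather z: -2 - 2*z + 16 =14 - 2*z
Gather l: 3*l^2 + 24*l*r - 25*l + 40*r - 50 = 3*l^2 + l*(24*r - 25) + 40*r - 50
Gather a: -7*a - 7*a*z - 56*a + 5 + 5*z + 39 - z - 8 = a*(-7*z - 63) + 4*z + 36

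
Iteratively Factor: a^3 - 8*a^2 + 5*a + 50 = (a - 5)*(a^2 - 3*a - 10) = (a - 5)^2*(a + 2)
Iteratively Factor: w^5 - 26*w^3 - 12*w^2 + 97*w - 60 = (w - 1)*(w^4 + w^3 - 25*w^2 - 37*w + 60) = (w - 5)*(w - 1)*(w^3 + 6*w^2 + 5*w - 12) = (w - 5)*(w - 1)*(w + 4)*(w^2 + 2*w - 3) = (w - 5)*(w - 1)^2*(w + 4)*(w + 3)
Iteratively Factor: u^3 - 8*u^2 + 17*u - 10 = (u - 5)*(u^2 - 3*u + 2) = (u - 5)*(u - 2)*(u - 1)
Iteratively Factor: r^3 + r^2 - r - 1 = (r + 1)*(r^2 - 1) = (r + 1)^2*(r - 1)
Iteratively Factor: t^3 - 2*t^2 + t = (t - 1)*(t^2 - t) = (t - 1)^2*(t)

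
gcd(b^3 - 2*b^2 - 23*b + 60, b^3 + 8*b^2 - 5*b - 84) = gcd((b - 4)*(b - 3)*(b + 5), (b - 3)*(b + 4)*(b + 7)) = b - 3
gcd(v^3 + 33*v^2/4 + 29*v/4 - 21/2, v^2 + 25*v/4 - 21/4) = v^2 + 25*v/4 - 21/4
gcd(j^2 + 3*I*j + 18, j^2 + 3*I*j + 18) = j^2 + 3*I*j + 18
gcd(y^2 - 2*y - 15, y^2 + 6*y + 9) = y + 3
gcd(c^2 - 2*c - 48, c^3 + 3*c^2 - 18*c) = c + 6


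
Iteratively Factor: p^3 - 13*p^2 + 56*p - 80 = (p - 4)*(p^2 - 9*p + 20) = (p - 4)^2*(p - 5)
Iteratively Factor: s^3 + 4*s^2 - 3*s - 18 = (s + 3)*(s^2 + s - 6) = (s + 3)^2*(s - 2)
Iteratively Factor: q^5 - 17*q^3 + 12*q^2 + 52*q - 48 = (q + 2)*(q^4 - 2*q^3 - 13*q^2 + 38*q - 24) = (q - 1)*(q + 2)*(q^3 - q^2 - 14*q + 24) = (q - 1)*(q + 2)*(q + 4)*(q^2 - 5*q + 6) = (q - 3)*(q - 1)*(q + 2)*(q + 4)*(q - 2)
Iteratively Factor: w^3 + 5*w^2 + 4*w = (w + 1)*(w^2 + 4*w) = w*(w + 1)*(w + 4)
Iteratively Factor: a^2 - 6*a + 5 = (a - 5)*(a - 1)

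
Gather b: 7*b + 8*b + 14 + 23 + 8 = 15*b + 45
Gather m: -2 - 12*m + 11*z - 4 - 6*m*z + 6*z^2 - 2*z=m*(-6*z - 12) + 6*z^2 + 9*z - 6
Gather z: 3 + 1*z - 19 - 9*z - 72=-8*z - 88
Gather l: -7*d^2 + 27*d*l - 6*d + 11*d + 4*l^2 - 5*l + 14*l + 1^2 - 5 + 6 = -7*d^2 + 5*d + 4*l^2 + l*(27*d + 9) + 2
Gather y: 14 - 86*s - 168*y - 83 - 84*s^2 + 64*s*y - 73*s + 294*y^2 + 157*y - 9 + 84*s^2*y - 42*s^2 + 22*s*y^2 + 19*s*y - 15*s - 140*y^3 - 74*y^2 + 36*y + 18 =-126*s^2 - 174*s - 140*y^3 + y^2*(22*s + 220) + y*(84*s^2 + 83*s + 25) - 60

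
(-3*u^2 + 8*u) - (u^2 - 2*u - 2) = -4*u^2 + 10*u + 2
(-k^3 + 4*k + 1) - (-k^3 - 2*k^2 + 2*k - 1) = 2*k^2 + 2*k + 2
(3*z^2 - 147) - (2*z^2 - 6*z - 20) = z^2 + 6*z - 127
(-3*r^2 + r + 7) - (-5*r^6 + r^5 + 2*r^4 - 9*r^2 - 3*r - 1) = 5*r^6 - r^5 - 2*r^4 + 6*r^2 + 4*r + 8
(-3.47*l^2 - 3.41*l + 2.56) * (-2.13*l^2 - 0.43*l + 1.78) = 7.3911*l^4 + 8.7554*l^3 - 10.1631*l^2 - 7.1706*l + 4.5568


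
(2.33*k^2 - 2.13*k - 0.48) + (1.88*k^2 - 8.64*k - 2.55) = 4.21*k^2 - 10.77*k - 3.03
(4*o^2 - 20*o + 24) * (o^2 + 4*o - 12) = 4*o^4 - 4*o^3 - 104*o^2 + 336*o - 288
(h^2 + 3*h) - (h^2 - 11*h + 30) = 14*h - 30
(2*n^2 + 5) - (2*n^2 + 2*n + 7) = -2*n - 2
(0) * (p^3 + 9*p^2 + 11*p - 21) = 0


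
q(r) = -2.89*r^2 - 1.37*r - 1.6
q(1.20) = -7.41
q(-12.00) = -401.32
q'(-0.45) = 1.23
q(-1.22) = -4.23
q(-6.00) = -97.42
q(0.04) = -1.66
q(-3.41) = -30.53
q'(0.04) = -1.60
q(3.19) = -35.38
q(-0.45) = -1.57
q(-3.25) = -27.67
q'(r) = -5.78*r - 1.37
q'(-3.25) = 17.42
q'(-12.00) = 67.99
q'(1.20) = -8.31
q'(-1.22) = 5.68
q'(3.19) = -19.81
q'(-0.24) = 0.02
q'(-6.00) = 33.31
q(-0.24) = -1.44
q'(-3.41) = 18.34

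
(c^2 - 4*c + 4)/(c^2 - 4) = (c - 2)/(c + 2)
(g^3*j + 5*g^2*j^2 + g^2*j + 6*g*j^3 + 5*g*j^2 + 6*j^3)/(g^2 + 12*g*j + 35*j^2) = j*(g^3 + 5*g^2*j + g^2 + 6*g*j^2 + 5*g*j + 6*j^2)/(g^2 + 12*g*j + 35*j^2)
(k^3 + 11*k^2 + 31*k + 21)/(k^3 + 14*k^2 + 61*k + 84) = (k + 1)/(k + 4)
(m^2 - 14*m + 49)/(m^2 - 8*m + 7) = (m - 7)/(m - 1)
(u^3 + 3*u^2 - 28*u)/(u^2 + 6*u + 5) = u*(u^2 + 3*u - 28)/(u^2 + 6*u + 5)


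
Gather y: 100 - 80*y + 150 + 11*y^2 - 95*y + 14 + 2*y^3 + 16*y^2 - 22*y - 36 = 2*y^3 + 27*y^2 - 197*y + 228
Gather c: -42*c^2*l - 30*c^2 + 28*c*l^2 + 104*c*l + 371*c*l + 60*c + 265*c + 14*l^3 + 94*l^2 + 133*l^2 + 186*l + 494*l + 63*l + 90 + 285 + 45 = c^2*(-42*l - 30) + c*(28*l^2 + 475*l + 325) + 14*l^3 + 227*l^2 + 743*l + 420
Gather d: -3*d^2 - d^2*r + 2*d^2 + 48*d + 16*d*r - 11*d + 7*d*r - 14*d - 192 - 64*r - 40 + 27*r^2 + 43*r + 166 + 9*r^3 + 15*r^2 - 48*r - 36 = d^2*(-r - 1) + d*(23*r + 23) + 9*r^3 + 42*r^2 - 69*r - 102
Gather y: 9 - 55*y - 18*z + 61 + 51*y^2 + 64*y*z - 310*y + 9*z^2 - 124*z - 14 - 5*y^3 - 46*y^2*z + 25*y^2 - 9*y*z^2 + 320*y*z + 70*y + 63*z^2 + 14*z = -5*y^3 + y^2*(76 - 46*z) + y*(-9*z^2 + 384*z - 295) + 72*z^2 - 128*z + 56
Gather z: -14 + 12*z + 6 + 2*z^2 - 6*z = 2*z^2 + 6*z - 8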